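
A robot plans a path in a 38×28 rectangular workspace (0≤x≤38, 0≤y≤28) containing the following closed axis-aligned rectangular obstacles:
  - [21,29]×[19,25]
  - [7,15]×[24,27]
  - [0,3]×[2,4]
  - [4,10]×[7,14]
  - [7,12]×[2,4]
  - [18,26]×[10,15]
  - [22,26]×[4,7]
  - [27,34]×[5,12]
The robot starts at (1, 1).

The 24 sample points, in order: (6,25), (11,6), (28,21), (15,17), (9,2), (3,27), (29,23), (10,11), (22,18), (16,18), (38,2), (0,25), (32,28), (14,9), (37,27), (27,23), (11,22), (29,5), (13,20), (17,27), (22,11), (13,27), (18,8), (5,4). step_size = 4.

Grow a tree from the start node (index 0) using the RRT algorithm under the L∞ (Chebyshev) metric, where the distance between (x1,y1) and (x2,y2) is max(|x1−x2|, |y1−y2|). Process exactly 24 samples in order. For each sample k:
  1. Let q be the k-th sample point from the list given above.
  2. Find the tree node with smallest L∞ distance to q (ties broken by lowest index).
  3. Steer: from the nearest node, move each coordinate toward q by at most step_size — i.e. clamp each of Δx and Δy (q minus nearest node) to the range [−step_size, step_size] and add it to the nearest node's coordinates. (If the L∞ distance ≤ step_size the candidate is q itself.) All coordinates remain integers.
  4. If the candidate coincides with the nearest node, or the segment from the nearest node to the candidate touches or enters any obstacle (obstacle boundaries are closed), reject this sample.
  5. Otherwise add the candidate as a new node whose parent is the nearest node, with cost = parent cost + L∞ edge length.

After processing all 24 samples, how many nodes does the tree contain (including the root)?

Node count: 5

1. q=(6,25) nearest=0 d=24 new=(5,5) → blocked by [0,3]×[2,4], reject
2. q=(11,6) nearest=0 d=10 new=(5,5) → blocked by [0,3]×[2,4], reject
3. q=(28,21) nearest=0 d=27 new=(5,5) → blocked by [0,3]×[2,4], reject
4. q=(15,17) nearest=0 d=16 new=(5,5) → blocked by [0,3]×[2,4], reject
5. q=(9,2) nearest=0 d=8 new=(5,2) → add node 1 parent=0 cost=4
6. q=(3,27) nearest=1 d=25 new=(3,6) → add node 2 parent=1 cost=8
7. q=(29,23) nearest=1 d=24 new=(9,6) → blocked by [7,12]×[2,4], reject
8. q=(10,11) nearest=2 d=7 new=(7,10) → blocked by [4,10]×[7,14], reject
9. q=(22,18) nearest=1 d=17 new=(9,6) → blocked by [7,12]×[2,4], reject
10. q=(16,18) nearest=2 d=13 new=(7,10) → blocked by [4,10]×[7,14], reject
11. q=(38,2) nearest=1 d=33 new=(9,2) → blocked by [7,12]×[2,4], reject
12. q=(0,25) nearest=2 d=19 new=(0,10) → add node 3 parent=2 cost=12
13. q=(32,28) nearest=1 d=27 new=(9,6) → blocked by [7,12]×[2,4], reject
14. q=(14,9) nearest=1 d=9 new=(9,6) → blocked by [7,12]×[2,4], reject
15. q=(37,27) nearest=1 d=32 new=(9,6) → blocked by [7,12]×[2,4], reject
16. q=(27,23) nearest=1 d=22 new=(9,6) → blocked by [7,12]×[2,4], reject
17. q=(11,22) nearest=3 d=12 new=(4,14) → blocked by [4,10]×[7,14], reject
18. q=(29,5) nearest=1 d=24 new=(9,5) → blocked by [7,12]×[2,4], reject
19. q=(13,20) nearest=3 d=13 new=(4,14) → blocked by [4,10]×[7,14], reject
20. q=(17,27) nearest=3 d=17 new=(4,14) → blocked by [4,10]×[7,14], reject
21. q=(22,11) nearest=1 d=17 new=(9,6) → blocked by [7,12]×[2,4], reject
22. q=(13,27) nearest=3 d=17 new=(4,14) → blocked by [4,10]×[7,14], reject
23. q=(18,8) nearest=1 d=13 new=(9,6) → blocked by [7,12]×[2,4], reject
24. q=(5,4) nearest=1 d=2 new=(5,4) → add node 4 parent=1 cost=6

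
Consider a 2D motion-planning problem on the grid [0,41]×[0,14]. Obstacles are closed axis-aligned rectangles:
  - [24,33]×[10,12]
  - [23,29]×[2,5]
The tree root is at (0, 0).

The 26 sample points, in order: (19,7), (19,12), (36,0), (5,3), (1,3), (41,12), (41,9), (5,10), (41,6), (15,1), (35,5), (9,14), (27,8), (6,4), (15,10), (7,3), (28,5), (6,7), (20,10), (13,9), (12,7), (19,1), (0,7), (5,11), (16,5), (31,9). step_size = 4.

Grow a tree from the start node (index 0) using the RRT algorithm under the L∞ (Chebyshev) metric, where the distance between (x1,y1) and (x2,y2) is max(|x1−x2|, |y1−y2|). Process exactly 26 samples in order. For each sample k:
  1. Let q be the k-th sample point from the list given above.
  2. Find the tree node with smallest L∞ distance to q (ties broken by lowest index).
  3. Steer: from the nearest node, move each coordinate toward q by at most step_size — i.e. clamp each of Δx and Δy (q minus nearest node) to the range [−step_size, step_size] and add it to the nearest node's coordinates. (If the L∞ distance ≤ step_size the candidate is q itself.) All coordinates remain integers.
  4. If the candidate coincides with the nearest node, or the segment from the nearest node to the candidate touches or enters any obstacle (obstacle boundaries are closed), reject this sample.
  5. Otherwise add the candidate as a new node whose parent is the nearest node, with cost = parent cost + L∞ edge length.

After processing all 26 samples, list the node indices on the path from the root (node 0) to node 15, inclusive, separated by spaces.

1. q=(19,7) nearest=0 d=19 new=(4,4) → add node 1 parent=0 cost=4
2. q=(19,12) nearest=1 d=15 new=(8,8) → add node 2 parent=1 cost=8
3. q=(36,0) nearest=2 d=28 new=(12,4) → add node 3 parent=2 cost=12
4. q=(5,3) nearest=1 d=1 new=(5,3) → add node 4 parent=1 cost=5
5. q=(1,3) nearest=0 d=3 new=(1,3) → add node 5 parent=0 cost=3
6. q=(41,12) nearest=3 d=29 new=(16,8) → add node 6 parent=3 cost=16
7. q=(41,9) nearest=6 d=25 new=(20,9) → add node 7 parent=6 cost=20
8. q=(5,10) nearest=2 d=3 new=(5,10) → add node 8 parent=2 cost=11
9. q=(41,6) nearest=7 d=21 new=(24,6) → add node 9 parent=7 cost=24
10. q=(15,1) nearest=3 d=3 new=(15,1) → add node 10 parent=3 cost=15
11. q=(35,5) nearest=9 d=11 new=(28,5) → blocked by [23,29]×[2,5], reject
12. q=(9,14) nearest=8 d=4 new=(9,14) → add node 11 parent=8 cost=15
13. q=(27,8) nearest=9 d=3 new=(27,8) → add node 12 parent=9 cost=27
14. q=(6,4) nearest=4 d=1 new=(6,4) → add node 13 parent=4 cost=6
15. q=(15,10) nearest=6 d=2 new=(15,10) → add node 14 parent=6 cost=18
16. q=(7,3) nearest=13 d=1 new=(7,3) → add node 15 parent=13 cost=7
17. q=(28,5) nearest=12 d=3 new=(28,5) → blocked by [23,29]×[2,5], reject
18. q=(6,7) nearest=2 d=2 new=(6,7) → add node 16 parent=2 cost=10
19. q=(20,10) nearest=7 d=1 new=(20,10) → add node 17 parent=7 cost=21
20. q=(13,9) nearest=14 d=2 new=(13,9) → add node 18 parent=14 cost=20
21. q=(12,7) nearest=18 d=2 new=(12,7) → add node 19 parent=18 cost=22
22. q=(19,1) nearest=10 d=4 new=(19,1) → add node 20 parent=10 cost=19
23. q=(0,7) nearest=1 d=4 new=(0,7) → add node 21 parent=1 cost=8
24. q=(5,11) nearest=8 d=1 new=(5,11) → add node 22 parent=8 cost=12
25. q=(16,5) nearest=6 d=3 new=(16,5) → add node 23 parent=6 cost=19
26. q=(31,9) nearest=12 d=4 new=(31,9) → add node 24 parent=12 cost=31

Path: 0 1 4 13 15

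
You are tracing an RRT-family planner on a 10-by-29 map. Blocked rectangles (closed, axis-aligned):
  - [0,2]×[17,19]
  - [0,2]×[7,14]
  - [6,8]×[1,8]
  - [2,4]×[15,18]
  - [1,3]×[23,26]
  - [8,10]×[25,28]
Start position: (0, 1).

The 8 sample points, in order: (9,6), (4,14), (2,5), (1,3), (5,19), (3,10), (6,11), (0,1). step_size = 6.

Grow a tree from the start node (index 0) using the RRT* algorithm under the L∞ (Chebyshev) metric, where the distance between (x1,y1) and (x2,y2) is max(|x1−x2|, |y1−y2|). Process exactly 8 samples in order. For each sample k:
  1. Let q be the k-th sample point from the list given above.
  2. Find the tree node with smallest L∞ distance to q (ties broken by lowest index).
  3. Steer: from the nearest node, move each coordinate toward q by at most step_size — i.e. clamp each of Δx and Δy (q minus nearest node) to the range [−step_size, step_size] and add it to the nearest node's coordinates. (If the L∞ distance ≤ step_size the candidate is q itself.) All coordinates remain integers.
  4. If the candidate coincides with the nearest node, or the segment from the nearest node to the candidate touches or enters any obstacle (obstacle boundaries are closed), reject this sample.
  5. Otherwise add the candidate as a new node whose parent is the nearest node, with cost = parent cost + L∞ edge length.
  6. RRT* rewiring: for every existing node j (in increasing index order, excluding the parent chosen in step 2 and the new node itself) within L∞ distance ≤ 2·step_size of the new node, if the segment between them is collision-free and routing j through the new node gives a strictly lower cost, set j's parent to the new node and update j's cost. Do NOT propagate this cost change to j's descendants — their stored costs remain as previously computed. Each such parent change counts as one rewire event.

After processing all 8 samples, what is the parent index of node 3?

Parent of node 3: 0

1. q=(9,6) nearest=0 d=9 new=(6,6) → blocked by [6,8]×[1,8], reject
2. q=(4,14) nearest=0 d=13 new=(4,7) → add node 1 parent=0 cost=6
3. q=(2,5) nearest=1 d=2 new=(2,5) → add node 2 parent=1 cost=8
4. q=(1,3) nearest=0 d=2 new=(1,3) → add node 3 parent=0 cost=2; rewire 2→3 (4<8)
5. q=(5,19) nearest=1 d=12 new=(5,13) → add node 4 parent=1 cost=12
6. q=(3,10) nearest=1 d=3 new=(3,10) → add node 5 parent=1 cost=9
7. q=(6,11) nearest=4 d=2 new=(6,11) → add node 6 parent=4 cost=14
8. q=(0,1) nearest=0 d=0 → coincident, reject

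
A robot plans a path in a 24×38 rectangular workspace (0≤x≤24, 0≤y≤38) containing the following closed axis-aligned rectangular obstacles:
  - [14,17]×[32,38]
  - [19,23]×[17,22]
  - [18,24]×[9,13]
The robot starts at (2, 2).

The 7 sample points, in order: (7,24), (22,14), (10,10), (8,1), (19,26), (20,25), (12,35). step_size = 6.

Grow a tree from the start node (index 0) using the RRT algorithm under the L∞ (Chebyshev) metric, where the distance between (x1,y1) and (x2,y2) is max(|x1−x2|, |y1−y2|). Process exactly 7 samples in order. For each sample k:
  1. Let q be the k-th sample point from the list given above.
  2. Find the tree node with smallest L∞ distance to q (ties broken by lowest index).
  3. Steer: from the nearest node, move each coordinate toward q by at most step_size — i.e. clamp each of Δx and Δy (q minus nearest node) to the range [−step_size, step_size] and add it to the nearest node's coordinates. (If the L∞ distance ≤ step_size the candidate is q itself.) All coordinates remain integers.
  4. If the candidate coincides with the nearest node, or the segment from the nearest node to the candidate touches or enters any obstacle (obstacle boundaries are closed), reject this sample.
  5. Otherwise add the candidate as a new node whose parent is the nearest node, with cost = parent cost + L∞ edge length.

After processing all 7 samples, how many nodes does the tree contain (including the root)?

1. q=(7,24) nearest=0 d=22 new=(7,8) → add node 1 parent=0 cost=6
2. q=(22,14) nearest=1 d=15 new=(13,14) → add node 2 parent=1 cost=12
3. q=(10,10) nearest=1 d=3 new=(10,10) → add node 3 parent=1 cost=9
4. q=(8,1) nearest=0 d=6 new=(8,1) → add node 4 parent=0 cost=6
5. q=(19,26) nearest=2 d=12 new=(19,20) → blocked by [19,23]×[17,22], reject
6. q=(20,25) nearest=2 d=11 new=(19,20) → blocked by [19,23]×[17,22], reject
7. q=(12,35) nearest=2 d=21 new=(12,20) → add node 5 parent=2 cost=18

Node count: 6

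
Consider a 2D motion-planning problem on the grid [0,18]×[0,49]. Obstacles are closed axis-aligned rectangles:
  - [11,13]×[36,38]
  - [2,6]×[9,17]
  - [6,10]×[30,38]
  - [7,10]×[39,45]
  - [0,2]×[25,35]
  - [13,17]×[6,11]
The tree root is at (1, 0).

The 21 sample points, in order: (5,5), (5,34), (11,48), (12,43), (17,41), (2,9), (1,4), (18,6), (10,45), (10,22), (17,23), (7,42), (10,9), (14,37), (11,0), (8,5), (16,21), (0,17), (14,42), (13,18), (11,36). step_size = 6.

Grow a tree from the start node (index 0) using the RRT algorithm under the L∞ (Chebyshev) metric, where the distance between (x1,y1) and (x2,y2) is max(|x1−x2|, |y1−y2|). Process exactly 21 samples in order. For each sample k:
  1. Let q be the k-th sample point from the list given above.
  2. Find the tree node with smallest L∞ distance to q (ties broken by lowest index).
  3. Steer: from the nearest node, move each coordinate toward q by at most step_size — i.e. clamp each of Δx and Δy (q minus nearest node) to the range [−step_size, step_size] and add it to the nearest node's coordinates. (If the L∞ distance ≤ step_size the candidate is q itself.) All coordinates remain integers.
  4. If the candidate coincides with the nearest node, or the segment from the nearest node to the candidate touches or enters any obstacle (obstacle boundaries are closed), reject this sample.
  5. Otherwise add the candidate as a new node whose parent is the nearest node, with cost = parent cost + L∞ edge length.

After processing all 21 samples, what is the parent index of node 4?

1. q=(5,5) nearest=0 d=5 new=(5,5) → add node 1 parent=0 cost=5
2. q=(5,34) nearest=1 d=29 new=(5,11) → blocked by [2,6]×[9,17], reject
3. q=(11,48) nearest=1 d=43 new=(11,11) → add node 2 parent=1 cost=11
4. q=(12,43) nearest=2 d=32 new=(12,17) → add node 3 parent=2 cost=17
5. q=(17,41) nearest=3 d=24 new=(17,23) → add node 4 parent=3 cost=23
6. q=(2,9) nearest=1 d=4 new=(2,9) → blocked by [2,6]×[9,17], reject
7. q=(1,4) nearest=0 d=4 new=(1,4) → add node 5 parent=0 cost=4
8. q=(18,6) nearest=2 d=7 new=(17,6) → blocked by [13,17]×[6,11], reject
9. q=(10,45) nearest=4 d=22 new=(11,29) → add node 6 parent=4 cost=29
10. q=(10,22) nearest=3 d=5 new=(10,22) → add node 7 parent=3 cost=22
11. q=(17,23) nearest=4 d=0 → coincident, reject
12. q=(7,42) nearest=6 d=13 new=(7,35) → blocked by [6,10]×[30,38], reject
13. q=(10,9) nearest=2 d=2 new=(10,9) → add node 8 parent=2 cost=13
14. q=(14,37) nearest=6 d=8 new=(14,35) → add node 9 parent=6 cost=35
15. q=(11,0) nearest=1 d=6 new=(11,0) → add node 10 parent=1 cost=11
16. q=(8,5) nearest=1 d=3 new=(8,5) → add node 11 parent=1 cost=8
17. q=(16,21) nearest=4 d=2 new=(16,21) → add node 12 parent=4 cost=25
18. q=(0,17) nearest=7 d=10 new=(4,17) → blocked by [2,6]×[9,17], reject
19. q=(14,42) nearest=9 d=7 new=(14,41) → add node 13 parent=9 cost=41
20. q=(13,18) nearest=3 d=1 new=(13,18) → add node 14 parent=3 cost=18
21. q=(11,36) nearest=9 d=3 new=(11,36) → blocked by [11,13]×[36,38], reject

Parent of node 4: 3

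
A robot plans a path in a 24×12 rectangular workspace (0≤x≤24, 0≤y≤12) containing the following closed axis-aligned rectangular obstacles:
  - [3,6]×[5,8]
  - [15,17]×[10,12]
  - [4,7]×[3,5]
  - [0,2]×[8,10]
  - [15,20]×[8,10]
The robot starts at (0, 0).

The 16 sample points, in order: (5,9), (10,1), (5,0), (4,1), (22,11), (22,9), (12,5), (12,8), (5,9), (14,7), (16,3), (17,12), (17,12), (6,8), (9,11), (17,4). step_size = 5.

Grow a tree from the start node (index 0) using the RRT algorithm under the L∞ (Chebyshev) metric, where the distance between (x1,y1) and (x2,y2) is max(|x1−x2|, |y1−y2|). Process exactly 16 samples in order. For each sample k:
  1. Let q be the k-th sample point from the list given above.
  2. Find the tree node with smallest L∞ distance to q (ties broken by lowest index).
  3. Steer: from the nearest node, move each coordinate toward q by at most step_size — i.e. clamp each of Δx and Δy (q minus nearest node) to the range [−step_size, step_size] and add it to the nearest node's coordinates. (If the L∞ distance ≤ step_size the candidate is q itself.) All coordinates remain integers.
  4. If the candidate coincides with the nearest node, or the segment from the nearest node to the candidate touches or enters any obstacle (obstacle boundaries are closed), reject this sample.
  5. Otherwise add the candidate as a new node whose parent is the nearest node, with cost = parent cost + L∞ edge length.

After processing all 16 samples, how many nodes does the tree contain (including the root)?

1. q=(5,9) nearest=0 d=9 new=(5,5) → blocked by [3,6]×[5,8], reject
2. q=(10,1) nearest=0 d=10 new=(5,1) → add node 1 parent=0 cost=5
3. q=(5,0) nearest=1 d=1 new=(5,0) → add node 2 parent=1 cost=6
4. q=(4,1) nearest=1 d=1 new=(4,1) → add node 3 parent=1 cost=6
5. q=(22,11) nearest=1 d=17 new=(10,6) → blocked by [4,7]×[3,5], reject
6. q=(22,9) nearest=1 d=17 new=(10,6) → blocked by [4,7]×[3,5], reject
7. q=(12,5) nearest=1 d=7 new=(10,5) → add node 4 parent=1 cost=10
8. q=(12,8) nearest=4 d=3 new=(12,8) → add node 5 parent=4 cost=13
9. q=(5,9) nearest=4 d=5 new=(5,9) → add node 6 parent=4 cost=15
10. q=(14,7) nearest=5 d=2 new=(14,7) → add node 7 parent=5 cost=15
11. q=(16,3) nearest=7 d=4 new=(16,3) → add node 8 parent=7 cost=19
12. q=(17,12) nearest=5 d=5 new=(17,12) → blocked by [15,17]×[10,12], reject
13. q=(17,12) nearest=5 d=5 new=(17,12) → blocked by [15,17]×[10,12], reject
14. q=(6,8) nearest=6 d=1 new=(6,8) → blocked by [3,6]×[5,8], reject
15. q=(9,11) nearest=5 d=3 new=(9,11) → add node 9 parent=5 cost=16
16. q=(17,4) nearest=8 d=1 new=(17,4) → add node 10 parent=8 cost=20

Node count: 11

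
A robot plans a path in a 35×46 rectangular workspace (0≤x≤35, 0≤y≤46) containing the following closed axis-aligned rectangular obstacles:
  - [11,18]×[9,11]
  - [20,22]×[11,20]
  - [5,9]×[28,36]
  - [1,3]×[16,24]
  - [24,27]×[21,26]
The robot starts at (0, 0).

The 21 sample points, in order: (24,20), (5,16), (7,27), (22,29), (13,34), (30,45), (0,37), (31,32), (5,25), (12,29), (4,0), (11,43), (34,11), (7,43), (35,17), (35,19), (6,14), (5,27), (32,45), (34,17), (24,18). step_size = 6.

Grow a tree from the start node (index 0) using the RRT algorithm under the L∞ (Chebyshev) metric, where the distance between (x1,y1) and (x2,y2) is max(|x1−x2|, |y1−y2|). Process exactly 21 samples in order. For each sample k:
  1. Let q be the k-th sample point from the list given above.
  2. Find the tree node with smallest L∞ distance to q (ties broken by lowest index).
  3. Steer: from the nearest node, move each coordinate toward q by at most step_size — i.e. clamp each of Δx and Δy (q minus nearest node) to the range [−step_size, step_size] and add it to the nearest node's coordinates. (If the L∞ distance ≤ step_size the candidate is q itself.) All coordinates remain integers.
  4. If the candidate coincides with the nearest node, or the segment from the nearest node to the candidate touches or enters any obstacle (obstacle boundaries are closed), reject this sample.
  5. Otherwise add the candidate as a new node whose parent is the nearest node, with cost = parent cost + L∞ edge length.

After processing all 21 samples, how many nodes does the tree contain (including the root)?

Node count: 20

1. q=(24,20) nearest=0 d=24 new=(6,6) → add node 1 parent=0 cost=6
2. q=(5,16) nearest=1 d=10 new=(5,12) → add node 2 parent=1 cost=12
3. q=(7,27) nearest=2 d=15 new=(7,18) → add node 3 parent=2 cost=18
4. q=(22,29) nearest=3 d=15 new=(13,24) → add node 4 parent=3 cost=24
5. q=(13,34) nearest=4 d=10 new=(13,30) → add node 5 parent=4 cost=30
6. q=(30,45) nearest=5 d=17 new=(19,36) → add node 6 parent=5 cost=36
7. q=(0,37) nearest=4 d=13 new=(7,30) → blocked by [5,9]×[28,36], reject
8. q=(31,32) nearest=6 d=12 new=(25,32) → add node 7 parent=6 cost=42
9. q=(5,25) nearest=3 d=7 new=(5,24) → add node 8 parent=3 cost=24
10. q=(12,29) nearest=5 d=1 new=(12,29) → add node 9 parent=5 cost=31
11. q=(4,0) nearest=0 d=4 new=(4,0) → add node 10 parent=0 cost=4
12. q=(11,43) nearest=6 d=8 new=(13,42) → add node 11 parent=6 cost=42
13. q=(34,11) nearest=4 d=21 new=(19,18) → add node 12 parent=4 cost=30
14. q=(7,43) nearest=11 d=6 new=(7,43) → add node 13 parent=11 cost=48
15. q=(35,17) nearest=7 d=15 new=(31,26) → add node 14 parent=7 cost=48
16. q=(35,19) nearest=14 d=7 new=(35,20) → add node 15 parent=14 cost=54
17. q=(6,14) nearest=2 d=2 new=(6,14) → add node 16 parent=2 cost=14
18. q=(5,27) nearest=8 d=3 new=(5,27) → add node 17 parent=8 cost=27
19. q=(32,45) nearest=6 d=13 new=(25,42) → add node 18 parent=6 cost=42
20. q=(34,17) nearest=15 d=3 new=(34,17) → add node 19 parent=15 cost=57
21. q=(24,18) nearest=12 d=5 new=(24,18) → blocked by [20,22]×[11,20], reject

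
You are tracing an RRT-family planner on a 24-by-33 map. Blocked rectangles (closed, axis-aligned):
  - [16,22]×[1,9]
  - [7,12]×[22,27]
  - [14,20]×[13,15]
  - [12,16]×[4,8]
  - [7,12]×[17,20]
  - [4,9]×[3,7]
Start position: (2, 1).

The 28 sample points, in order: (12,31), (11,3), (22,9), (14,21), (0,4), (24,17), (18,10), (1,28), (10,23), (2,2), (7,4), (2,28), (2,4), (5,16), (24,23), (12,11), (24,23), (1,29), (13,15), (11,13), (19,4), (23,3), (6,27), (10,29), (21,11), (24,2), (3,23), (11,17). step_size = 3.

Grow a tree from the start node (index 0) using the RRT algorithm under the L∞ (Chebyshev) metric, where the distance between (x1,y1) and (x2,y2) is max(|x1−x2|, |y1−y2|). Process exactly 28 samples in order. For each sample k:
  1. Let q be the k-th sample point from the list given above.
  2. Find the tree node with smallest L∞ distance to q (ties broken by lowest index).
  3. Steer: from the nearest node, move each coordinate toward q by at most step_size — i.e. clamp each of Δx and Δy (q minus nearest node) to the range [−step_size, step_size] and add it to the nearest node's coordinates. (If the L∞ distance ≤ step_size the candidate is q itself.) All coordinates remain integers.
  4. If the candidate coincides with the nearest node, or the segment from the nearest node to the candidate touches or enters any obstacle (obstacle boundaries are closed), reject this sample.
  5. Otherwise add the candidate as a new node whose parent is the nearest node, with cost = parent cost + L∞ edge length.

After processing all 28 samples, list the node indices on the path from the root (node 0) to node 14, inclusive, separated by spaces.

Path: 0 1 2 3 5 7 10 14

1. q=(12,31) nearest=0 d=30 new=(5,4) → blocked by [4,9]×[3,7], reject
2. q=(11,3) nearest=0 d=9 new=(5,3) → blocked by [4,9]×[3,7], reject
3. q=(22,9) nearest=0 d=20 new=(5,4) → blocked by [4,9]×[3,7], reject
4. q=(14,21) nearest=0 d=20 new=(5,4) → blocked by [4,9]×[3,7], reject
5. q=(0,4) nearest=0 d=3 new=(0,4) → add node 1 parent=0 cost=3
6. q=(24,17) nearest=0 d=22 new=(5,4) → blocked by [4,9]×[3,7], reject
7. q=(18,10) nearest=0 d=16 new=(5,4) → blocked by [4,9]×[3,7], reject
8. q=(1,28) nearest=1 d=24 new=(1,7) → add node 2 parent=1 cost=6
9. q=(10,23) nearest=2 d=16 new=(4,10) → add node 3 parent=2 cost=9
10. q=(2,2) nearest=0 d=1 new=(2,2) → add node 4 parent=0 cost=1
11. q=(7,4) nearest=0 d=5 new=(5,4) → blocked by [4,9]×[3,7], reject
12. q=(2,28) nearest=3 d=18 new=(2,13) → add node 5 parent=3 cost=12
13. q=(2,4) nearest=1 d=2 new=(2,4) → add node 6 parent=1 cost=5
14. q=(5,16) nearest=5 d=3 new=(5,16) → add node 7 parent=5 cost=15
15. q=(24,23) nearest=7 d=19 new=(8,19) → blocked by [7,12]×[17,20], reject
16. q=(12,11) nearest=7 d=7 new=(8,13) → add node 8 parent=7 cost=18
17. q=(24,23) nearest=8 d=16 new=(11,16) → add node 9 parent=8 cost=21
18. q=(1,29) nearest=7 d=13 new=(2,19) → add node 10 parent=7 cost=18
19. q=(13,15) nearest=9 d=2 new=(13,15) → add node 11 parent=9 cost=23
20. q=(11,13) nearest=11 d=2 new=(11,13) → add node 12 parent=11 cost=25
21. q=(19,4) nearest=12 d=9 new=(14,10) → add node 13 parent=12 cost=28
22. q=(23,3) nearest=13 d=9 new=(17,7) → blocked by [16,22]×[1,9], reject
23. q=(6,27) nearest=10 d=8 new=(5,22) → add node 14 parent=10 cost=21
24. q=(10,29) nearest=14 d=7 new=(8,25) → blocked by [7,12]×[22,27], reject
25. q=(21,11) nearest=13 d=7 new=(17,11) → add node 15 parent=13 cost=31
26. q=(24,2) nearest=15 d=9 new=(20,8) → blocked by [16,22]×[1,9], reject
27. q=(3,23) nearest=14 d=2 new=(3,23) → add node 16 parent=14 cost=23
28. q=(11,17) nearest=9 d=1 new=(11,17) → blocked by [7,12]×[17,20], reject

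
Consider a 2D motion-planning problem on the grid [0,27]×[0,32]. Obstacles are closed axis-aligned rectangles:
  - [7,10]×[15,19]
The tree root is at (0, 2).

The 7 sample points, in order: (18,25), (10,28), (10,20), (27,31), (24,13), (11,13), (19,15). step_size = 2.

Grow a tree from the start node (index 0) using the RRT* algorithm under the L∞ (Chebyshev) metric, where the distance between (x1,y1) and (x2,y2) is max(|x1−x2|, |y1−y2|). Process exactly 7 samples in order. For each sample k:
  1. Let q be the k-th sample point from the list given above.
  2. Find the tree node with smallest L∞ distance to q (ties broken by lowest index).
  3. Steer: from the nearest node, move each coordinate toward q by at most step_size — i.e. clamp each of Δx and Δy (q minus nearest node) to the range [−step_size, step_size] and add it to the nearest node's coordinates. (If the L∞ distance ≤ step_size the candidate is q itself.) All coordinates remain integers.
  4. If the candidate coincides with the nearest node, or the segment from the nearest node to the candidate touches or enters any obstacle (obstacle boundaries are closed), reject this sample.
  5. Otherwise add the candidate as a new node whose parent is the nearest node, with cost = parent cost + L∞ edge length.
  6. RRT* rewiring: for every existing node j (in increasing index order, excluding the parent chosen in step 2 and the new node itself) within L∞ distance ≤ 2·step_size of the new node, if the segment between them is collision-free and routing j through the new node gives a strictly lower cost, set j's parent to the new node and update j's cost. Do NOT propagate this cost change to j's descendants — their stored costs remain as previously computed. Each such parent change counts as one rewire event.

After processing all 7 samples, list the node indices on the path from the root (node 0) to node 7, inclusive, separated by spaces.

1. q=(18,25) nearest=0 d=23 new=(2,4) → add node 1 parent=0 cost=2
2. q=(10,28) nearest=1 d=24 new=(4,6) → add node 2 parent=1 cost=4
3. q=(10,20) nearest=2 d=14 new=(6,8) → add node 3 parent=2 cost=6
4. q=(27,31) nearest=3 d=23 new=(8,10) → add node 4 parent=3 cost=8
5. q=(24,13) nearest=4 d=16 new=(10,12) → add node 5 parent=4 cost=10
6. q=(11,13) nearest=5 d=1 new=(11,13) → add node 6 parent=5 cost=11
7. q=(19,15) nearest=6 d=8 new=(13,15) → add node 7 parent=6 cost=13

Path: 0 1 2 3 4 5 6 7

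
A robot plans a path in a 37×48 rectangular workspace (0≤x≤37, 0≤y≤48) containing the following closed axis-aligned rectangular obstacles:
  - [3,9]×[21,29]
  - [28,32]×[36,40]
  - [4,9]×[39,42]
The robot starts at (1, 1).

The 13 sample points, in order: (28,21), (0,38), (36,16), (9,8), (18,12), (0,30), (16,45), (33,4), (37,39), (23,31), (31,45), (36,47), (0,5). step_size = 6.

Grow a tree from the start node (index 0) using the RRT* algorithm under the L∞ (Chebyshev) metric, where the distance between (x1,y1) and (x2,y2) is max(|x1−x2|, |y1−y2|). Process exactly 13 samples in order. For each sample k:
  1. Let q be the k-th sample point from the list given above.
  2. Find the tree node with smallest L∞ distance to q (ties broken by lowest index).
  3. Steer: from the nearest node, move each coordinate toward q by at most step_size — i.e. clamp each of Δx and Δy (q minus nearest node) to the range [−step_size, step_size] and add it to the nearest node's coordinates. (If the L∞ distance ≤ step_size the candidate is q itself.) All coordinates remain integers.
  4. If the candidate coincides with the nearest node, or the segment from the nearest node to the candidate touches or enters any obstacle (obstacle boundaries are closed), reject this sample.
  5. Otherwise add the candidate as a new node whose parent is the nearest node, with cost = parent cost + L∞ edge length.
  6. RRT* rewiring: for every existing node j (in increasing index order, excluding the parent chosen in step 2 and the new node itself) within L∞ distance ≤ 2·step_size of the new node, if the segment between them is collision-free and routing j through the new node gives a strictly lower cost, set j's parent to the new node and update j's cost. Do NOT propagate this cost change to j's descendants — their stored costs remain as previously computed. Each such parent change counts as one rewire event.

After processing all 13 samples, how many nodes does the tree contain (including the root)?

Node count: 13

1. q=(28,21) nearest=0 d=27 new=(7,7) → add node 1 parent=0 cost=6
2. q=(0,38) nearest=1 d=31 new=(1,13) → add node 2 parent=1 cost=12
3. q=(36,16) nearest=1 d=29 new=(13,13) → add node 3 parent=1 cost=12
4. q=(9,8) nearest=1 d=2 new=(9,8) → add node 4 parent=1 cost=8
5. q=(18,12) nearest=3 d=5 new=(18,12) → add node 5 parent=3 cost=17
6. q=(0,30) nearest=2 d=17 new=(0,19) → add node 6 parent=2 cost=18
7. q=(16,45) nearest=6 d=26 new=(6,25) → blocked by [3,9]×[21,29], reject
8. q=(33,4) nearest=5 d=15 new=(24,6) → add node 7 parent=5 cost=23
9. q=(37,39) nearest=3 d=26 new=(19,19) → add node 8 parent=3 cost=18
10. q=(23,31) nearest=8 d=12 new=(23,25) → add node 9 parent=8 cost=24
11. q=(31,45) nearest=9 d=20 new=(29,31) → add node 10 parent=9 cost=30
12. q=(36,47) nearest=10 d=16 new=(35,37) → add node 11 parent=10 cost=36
13. q=(0,5) nearest=0 d=4 new=(0,5) → add node 12 parent=0 cost=4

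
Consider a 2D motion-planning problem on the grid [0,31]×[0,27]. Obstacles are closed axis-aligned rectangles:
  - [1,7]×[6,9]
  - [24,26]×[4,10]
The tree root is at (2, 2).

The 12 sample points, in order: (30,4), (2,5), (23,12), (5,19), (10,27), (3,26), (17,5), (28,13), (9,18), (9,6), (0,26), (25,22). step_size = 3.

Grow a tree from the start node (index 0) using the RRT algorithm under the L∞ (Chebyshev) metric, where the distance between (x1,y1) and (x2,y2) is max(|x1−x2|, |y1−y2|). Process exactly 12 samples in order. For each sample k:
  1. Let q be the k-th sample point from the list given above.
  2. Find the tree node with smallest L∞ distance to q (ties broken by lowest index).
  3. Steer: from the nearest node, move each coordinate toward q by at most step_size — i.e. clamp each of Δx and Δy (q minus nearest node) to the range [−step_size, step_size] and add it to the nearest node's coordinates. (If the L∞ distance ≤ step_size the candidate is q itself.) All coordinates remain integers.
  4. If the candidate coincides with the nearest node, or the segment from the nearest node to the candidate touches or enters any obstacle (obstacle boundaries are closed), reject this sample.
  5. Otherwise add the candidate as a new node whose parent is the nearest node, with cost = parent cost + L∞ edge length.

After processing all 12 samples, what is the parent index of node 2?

1. q=(30,4) nearest=0 d=28 new=(5,4) → add node 1 parent=0 cost=3
2. q=(2,5) nearest=0 d=3 new=(2,5) → add node 2 parent=0 cost=3
3. q=(23,12) nearest=1 d=18 new=(8,7) → blocked by [1,7]×[6,9], reject
4. q=(5,19) nearest=2 d=14 new=(5,8) → blocked by [1,7]×[6,9], reject
5. q=(10,27) nearest=2 d=22 new=(5,8) → blocked by [1,7]×[6,9], reject
6. q=(3,26) nearest=2 d=21 new=(3,8) → blocked by [1,7]×[6,9], reject
7. q=(17,5) nearest=1 d=12 new=(8,5) → add node 3 parent=1 cost=6
8. q=(28,13) nearest=3 d=20 new=(11,8) → add node 4 parent=3 cost=9
9. q=(9,18) nearest=4 d=10 new=(9,11) → add node 5 parent=4 cost=12
10. q=(9,6) nearest=3 d=1 new=(9,6) → add node 6 parent=3 cost=7
11. q=(0,26) nearest=5 d=15 new=(6,14) → add node 7 parent=5 cost=15
12. q=(25,22) nearest=4 d=14 new=(14,11) → add node 8 parent=4 cost=12

Parent of node 2: 0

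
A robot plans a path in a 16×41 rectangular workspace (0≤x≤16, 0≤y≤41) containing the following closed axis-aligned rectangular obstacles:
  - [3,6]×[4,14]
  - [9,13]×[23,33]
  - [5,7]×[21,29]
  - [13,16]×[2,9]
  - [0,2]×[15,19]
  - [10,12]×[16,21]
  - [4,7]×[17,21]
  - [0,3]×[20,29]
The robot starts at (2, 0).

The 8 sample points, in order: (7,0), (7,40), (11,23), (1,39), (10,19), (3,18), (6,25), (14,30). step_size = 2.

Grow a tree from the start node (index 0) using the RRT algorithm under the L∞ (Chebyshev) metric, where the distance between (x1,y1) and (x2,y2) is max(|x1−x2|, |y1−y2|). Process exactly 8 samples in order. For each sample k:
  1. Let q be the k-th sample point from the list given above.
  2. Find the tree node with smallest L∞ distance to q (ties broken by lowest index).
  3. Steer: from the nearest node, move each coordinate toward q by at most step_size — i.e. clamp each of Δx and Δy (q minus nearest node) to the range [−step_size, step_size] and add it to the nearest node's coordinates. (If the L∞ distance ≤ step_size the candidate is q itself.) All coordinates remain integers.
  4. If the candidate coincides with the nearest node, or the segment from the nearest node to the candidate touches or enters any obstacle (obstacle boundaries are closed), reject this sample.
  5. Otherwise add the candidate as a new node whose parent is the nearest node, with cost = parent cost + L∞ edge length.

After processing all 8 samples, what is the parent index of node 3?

Parent of node 3: 2

1. q=(7,0) nearest=0 d=5 new=(4,0) → add node 1 parent=0 cost=2
2. q=(7,40) nearest=0 d=40 new=(4,2) → add node 2 parent=0 cost=2
3. q=(11,23) nearest=2 d=21 new=(6,4) → blocked by [3,6]×[4,14], reject
4. q=(1,39) nearest=2 d=37 new=(2,4) → add node 3 parent=2 cost=4
5. q=(10,19) nearest=3 d=15 new=(4,6) → blocked by [3,6]×[4,14], reject
6. q=(3,18) nearest=3 d=14 new=(3,6) → blocked by [3,6]×[4,14], reject
7. q=(6,25) nearest=3 d=21 new=(4,6) → blocked by [3,6]×[4,14], reject
8. q=(14,30) nearest=3 d=26 new=(4,6) → blocked by [3,6]×[4,14], reject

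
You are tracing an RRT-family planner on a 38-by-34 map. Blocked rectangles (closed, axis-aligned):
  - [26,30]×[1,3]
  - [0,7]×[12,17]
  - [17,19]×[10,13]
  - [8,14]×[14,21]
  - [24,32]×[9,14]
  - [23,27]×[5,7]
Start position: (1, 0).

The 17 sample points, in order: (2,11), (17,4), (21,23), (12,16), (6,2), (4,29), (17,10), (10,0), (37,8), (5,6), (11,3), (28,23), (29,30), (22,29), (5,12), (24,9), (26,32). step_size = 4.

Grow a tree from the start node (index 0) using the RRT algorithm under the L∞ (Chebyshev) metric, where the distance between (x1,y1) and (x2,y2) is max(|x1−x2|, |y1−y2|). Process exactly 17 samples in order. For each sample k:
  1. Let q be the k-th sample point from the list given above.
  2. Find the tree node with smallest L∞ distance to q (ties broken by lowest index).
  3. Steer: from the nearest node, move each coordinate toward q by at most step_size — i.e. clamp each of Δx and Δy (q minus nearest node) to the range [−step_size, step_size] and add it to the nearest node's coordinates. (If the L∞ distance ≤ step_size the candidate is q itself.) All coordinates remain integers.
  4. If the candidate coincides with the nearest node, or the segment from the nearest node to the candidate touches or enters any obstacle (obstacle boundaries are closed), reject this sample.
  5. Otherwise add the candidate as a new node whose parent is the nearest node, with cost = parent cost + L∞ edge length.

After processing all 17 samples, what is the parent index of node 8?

1. q=(2,11) nearest=0 d=11 new=(2,4) → add node 1 parent=0 cost=4
2. q=(17,4) nearest=1 d=15 new=(6,4) → add node 2 parent=1 cost=8
3. q=(21,23) nearest=1 d=19 new=(6,8) → add node 3 parent=1 cost=8
4. q=(12,16) nearest=3 d=8 new=(10,12) → add node 4 parent=3 cost=12
5. q=(6,2) nearest=2 d=2 new=(6,2) → add node 5 parent=2 cost=10
6. q=(4,29) nearest=4 d=17 new=(6,16) → blocked by [0,7]×[12,17], reject
7. q=(17,10) nearest=4 d=7 new=(14,10) → add node 6 parent=4 cost=16
8. q=(10,0) nearest=2 d=4 new=(10,0) → add node 7 parent=2 cost=12
9. q=(37,8) nearest=6 d=23 new=(18,8) → add node 8 parent=6 cost=20
10. q=(5,6) nearest=2 d=2 new=(5,6) → add node 9 parent=2 cost=10
11. q=(11,3) nearest=7 d=3 new=(11,3) → add node 10 parent=7 cost=15
12. q=(28,23) nearest=6 d=14 new=(18,14) → blocked by [17,19]×[10,13], reject
13. q=(29,30) nearest=4 d=19 new=(14,16) → blocked by [8,14]×[14,21], reject
14. q=(22,29) nearest=4 d=17 new=(14,16) → blocked by [8,14]×[14,21], reject
15. q=(5,12) nearest=3 d=4 new=(5,12) → blocked by [0,7]×[12,17], reject
16. q=(24,9) nearest=8 d=6 new=(22,9) → add node 11 parent=8 cost=24
17. q=(26,32) nearest=4 d=20 new=(14,16) → blocked by [8,14]×[14,21], reject

Parent of node 8: 6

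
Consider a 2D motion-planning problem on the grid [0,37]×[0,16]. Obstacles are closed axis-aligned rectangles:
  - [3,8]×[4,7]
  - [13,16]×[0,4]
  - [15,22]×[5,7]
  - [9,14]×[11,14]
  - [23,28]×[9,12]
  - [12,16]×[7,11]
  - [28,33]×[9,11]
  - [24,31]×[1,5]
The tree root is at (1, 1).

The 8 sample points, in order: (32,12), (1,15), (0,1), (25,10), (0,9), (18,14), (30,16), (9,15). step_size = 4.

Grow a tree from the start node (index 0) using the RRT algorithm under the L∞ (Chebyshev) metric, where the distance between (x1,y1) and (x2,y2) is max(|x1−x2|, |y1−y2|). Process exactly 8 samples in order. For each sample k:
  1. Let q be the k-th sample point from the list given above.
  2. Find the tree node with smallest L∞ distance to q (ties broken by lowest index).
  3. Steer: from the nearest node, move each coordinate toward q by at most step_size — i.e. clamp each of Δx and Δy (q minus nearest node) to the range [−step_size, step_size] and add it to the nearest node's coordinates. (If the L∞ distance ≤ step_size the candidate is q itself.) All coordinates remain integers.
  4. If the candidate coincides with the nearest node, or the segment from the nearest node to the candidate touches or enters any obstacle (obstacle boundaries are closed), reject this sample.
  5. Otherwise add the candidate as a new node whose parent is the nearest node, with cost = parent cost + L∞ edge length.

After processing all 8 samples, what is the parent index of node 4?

1. q=(32,12) nearest=0 d=31 new=(5,5) → blocked by [3,8]×[4,7], reject
2. q=(1,15) nearest=0 d=14 new=(1,5) → add node 1 parent=0 cost=4
3. q=(0,1) nearest=0 d=1 new=(0,1) → add node 2 parent=0 cost=1
4. q=(25,10) nearest=0 d=24 new=(5,5) → blocked by [3,8]×[4,7], reject
5. q=(0,9) nearest=1 d=4 new=(0,9) → add node 3 parent=1 cost=8
6. q=(18,14) nearest=0 d=17 new=(5,5) → blocked by [3,8]×[4,7], reject
7. q=(30,16) nearest=0 d=29 new=(5,5) → blocked by [3,8]×[4,7], reject
8. q=(9,15) nearest=3 d=9 new=(4,13) → add node 4 parent=3 cost=12

Parent of node 4: 3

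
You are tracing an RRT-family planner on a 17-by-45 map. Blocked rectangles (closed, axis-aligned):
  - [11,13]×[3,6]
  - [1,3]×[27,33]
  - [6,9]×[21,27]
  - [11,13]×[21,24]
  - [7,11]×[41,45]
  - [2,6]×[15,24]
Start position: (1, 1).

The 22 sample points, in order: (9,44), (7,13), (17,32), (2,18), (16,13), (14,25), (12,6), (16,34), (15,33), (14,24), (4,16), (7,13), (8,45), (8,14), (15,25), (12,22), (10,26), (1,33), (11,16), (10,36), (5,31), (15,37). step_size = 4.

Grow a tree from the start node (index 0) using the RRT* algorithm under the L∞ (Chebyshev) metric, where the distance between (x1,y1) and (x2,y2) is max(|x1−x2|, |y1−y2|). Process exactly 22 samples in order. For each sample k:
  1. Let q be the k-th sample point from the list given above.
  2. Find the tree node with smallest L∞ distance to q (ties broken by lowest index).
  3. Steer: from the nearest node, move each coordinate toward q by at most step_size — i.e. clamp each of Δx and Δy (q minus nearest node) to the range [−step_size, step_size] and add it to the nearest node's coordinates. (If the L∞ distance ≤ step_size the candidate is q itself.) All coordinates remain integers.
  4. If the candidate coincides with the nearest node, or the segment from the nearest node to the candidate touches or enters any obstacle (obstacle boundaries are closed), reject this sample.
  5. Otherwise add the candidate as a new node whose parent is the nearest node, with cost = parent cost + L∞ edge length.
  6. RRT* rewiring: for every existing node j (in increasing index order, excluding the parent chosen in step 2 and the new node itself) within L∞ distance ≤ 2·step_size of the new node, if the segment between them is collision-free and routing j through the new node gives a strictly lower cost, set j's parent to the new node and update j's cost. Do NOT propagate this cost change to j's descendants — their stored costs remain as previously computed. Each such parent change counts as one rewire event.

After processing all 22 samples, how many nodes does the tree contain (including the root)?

1. q=(9,44) nearest=0 d=43 new=(5,5) → add node 1 parent=0 cost=4
2. q=(7,13) nearest=1 d=8 new=(7,9) → add node 2 parent=1 cost=8
3. q=(17,32) nearest=2 d=23 new=(11,13) → add node 3 parent=2 cost=12
4. q=(2,18) nearest=2 d=9 new=(3,13) → add node 4 parent=2 cost=12
5. q=(16,13) nearest=3 d=5 new=(15,13) → add node 5 parent=3 cost=16
6. q=(14,25) nearest=3 d=12 new=(14,17) → add node 6 parent=3 cost=16
7. q=(12,6) nearest=2 d=5 new=(11,6) → blocked by [11,13]×[3,6], reject
8. q=(16,34) nearest=6 d=17 new=(16,21) → add node 7 parent=6 cost=20
9. q=(15,33) nearest=7 d=12 new=(15,25) → add node 8 parent=7 cost=24
10. q=(14,24) nearest=8 d=1 new=(14,24) → add node 9 parent=8 cost=25
11. q=(4,16) nearest=4 d=3 new=(4,16) → blocked by [2,6]×[15,24], reject
12. q=(7,13) nearest=2 d=4 new=(7,13) → add node 10 parent=2 cost=12
13. q=(8,45) nearest=8 d=20 new=(11,29) → add node 11 parent=8 cost=28
14. q=(8,14) nearest=10 d=1 new=(8,14) → add node 12 parent=10 cost=13
15. q=(15,25) nearest=8 d=0 → coincident, reject
16. q=(12,22) nearest=9 d=2 new=(12,22) → blocked by [11,13]×[21,24], reject
17. q=(10,26) nearest=11 d=3 new=(10,26) → add node 13 parent=11 cost=31
18. q=(1,33) nearest=13 d=9 new=(6,30) → blocked by [6,9]×[21,27], reject
19. q=(11,16) nearest=3 d=3 new=(11,16) → add node 14 parent=3 cost=15
20. q=(10,36) nearest=11 d=7 new=(10,33) → add node 15 parent=11 cost=32
21. q=(5,31) nearest=13 d=5 new=(6,30) → blocked by [6,9]×[21,27], reject
22. q=(15,37) nearest=15 d=5 new=(14,37) → add node 16 parent=15 cost=36

Node count: 17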